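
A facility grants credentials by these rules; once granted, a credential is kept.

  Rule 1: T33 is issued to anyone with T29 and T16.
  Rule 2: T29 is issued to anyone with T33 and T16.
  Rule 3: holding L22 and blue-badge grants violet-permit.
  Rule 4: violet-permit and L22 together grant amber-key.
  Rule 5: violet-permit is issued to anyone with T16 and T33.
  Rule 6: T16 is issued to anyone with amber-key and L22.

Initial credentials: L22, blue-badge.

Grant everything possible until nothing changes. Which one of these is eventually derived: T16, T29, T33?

Holding L22 and blue-badge grants violet-permit (Rule 3).
Holding violet-permit and L22 grants amber-key (Rule 4).
Holding amber-key and L22 grants T16 (Rule 6).
T29 would need T33 and T16 (Rule 2), but T33 is never granted. T33 would need T29 and T16 (Rule 1), but T29 is never granted.

T16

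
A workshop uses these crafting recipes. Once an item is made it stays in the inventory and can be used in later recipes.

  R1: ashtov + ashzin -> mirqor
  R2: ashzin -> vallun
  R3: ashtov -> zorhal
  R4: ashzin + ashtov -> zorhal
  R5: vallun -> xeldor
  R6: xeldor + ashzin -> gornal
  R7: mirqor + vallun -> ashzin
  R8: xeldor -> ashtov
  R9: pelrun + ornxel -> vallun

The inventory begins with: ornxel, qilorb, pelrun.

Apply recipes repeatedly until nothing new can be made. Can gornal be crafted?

No

gornal would need xeldor and ashzin (R6), but ashzin is never obtained.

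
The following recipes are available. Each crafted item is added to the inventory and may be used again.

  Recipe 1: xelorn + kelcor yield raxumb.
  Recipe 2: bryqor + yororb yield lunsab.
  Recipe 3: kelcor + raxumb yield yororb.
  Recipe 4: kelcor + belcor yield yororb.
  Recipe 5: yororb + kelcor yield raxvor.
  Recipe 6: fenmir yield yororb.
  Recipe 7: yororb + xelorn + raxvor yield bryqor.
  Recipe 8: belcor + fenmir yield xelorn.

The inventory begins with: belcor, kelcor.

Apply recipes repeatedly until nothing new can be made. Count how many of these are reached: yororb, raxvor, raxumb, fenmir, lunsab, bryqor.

Using Recipe 4, kelcor and belcor make yororb.
Using Recipe 5, yororb and kelcor make raxvor.
yororb: reached.
raxvor: reached.
raxumb would need xelorn and kelcor (Recipe 1), but xelorn is never obtained.
No rule produces fenmir, and it is not given.
lunsab would need bryqor and yororb (Recipe 2), but bryqor is never obtained.
bryqor would need yororb, xelorn, and raxvor (Recipe 7), but xelorn is never obtained.
Reached: yororb and raxvor — 2 of the 6.

2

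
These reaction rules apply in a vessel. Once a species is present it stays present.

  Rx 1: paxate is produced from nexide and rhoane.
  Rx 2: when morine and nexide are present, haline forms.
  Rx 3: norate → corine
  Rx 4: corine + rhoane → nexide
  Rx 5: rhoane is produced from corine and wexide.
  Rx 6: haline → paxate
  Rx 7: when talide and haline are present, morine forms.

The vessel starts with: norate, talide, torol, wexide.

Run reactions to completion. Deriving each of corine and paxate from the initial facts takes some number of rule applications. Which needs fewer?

corine

corine: norate present → corine forms (Rx 3). [1 rule application]
paxate: norate present → corine forms (Rx 3). corine and wexide present → rhoane forms (Rx 5). corine and rhoane present → nexide forms (Rx 4). nexide and rhoane present → paxate forms (Rx 1). [4 rule applications]
corine needs fewer.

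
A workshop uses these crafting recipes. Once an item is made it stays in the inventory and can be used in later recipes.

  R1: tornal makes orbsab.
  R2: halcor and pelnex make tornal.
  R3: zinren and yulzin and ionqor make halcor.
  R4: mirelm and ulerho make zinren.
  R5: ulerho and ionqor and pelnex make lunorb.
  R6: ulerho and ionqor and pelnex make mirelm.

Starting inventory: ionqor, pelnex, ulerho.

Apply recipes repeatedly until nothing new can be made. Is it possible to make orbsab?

orbsab would need tornal (R1), but tornal is never obtained.

No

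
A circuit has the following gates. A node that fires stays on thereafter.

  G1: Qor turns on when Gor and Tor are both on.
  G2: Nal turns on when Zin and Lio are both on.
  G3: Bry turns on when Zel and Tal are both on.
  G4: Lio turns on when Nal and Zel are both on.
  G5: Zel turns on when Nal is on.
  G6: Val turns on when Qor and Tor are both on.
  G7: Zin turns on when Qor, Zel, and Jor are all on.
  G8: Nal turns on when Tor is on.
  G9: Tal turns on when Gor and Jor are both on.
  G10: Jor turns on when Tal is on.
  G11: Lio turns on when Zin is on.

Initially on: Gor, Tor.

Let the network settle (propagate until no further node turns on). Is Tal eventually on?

Tal would need Gor and Jor (G9), but Jor never turns on.

No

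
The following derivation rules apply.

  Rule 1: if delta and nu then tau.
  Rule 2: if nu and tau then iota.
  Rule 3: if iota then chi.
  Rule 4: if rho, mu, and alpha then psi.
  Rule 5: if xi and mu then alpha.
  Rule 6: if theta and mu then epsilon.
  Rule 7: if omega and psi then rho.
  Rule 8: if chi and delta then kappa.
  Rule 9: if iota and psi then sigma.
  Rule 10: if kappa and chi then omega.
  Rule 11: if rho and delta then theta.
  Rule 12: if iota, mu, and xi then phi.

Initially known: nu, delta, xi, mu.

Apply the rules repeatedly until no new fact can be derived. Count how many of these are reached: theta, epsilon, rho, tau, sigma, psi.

1

From delta and nu, Rule 1 gives tau.
theta would need rho and delta (Rule 11), but rho is never established.
epsilon would need theta and mu (Rule 6), but theta is never established.
rho would need omega and psi (Rule 7), but psi is never established.
tau: reached.
sigma would need iota and psi (Rule 9), but psi is never established.
psi would need rho, mu, and alpha (Rule 4), but rho is never established.
Reached: tau — 1 of the 6.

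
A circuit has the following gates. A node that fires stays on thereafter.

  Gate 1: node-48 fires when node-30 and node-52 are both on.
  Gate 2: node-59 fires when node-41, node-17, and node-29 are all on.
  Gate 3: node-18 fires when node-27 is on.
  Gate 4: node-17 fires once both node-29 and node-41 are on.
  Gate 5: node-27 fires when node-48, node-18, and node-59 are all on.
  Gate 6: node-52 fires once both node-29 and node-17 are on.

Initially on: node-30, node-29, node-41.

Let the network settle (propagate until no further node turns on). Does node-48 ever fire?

Gate 4: node-29 and node-41 on → node-17 on.
Gate 6: node-29 and node-17 on → node-52 on.
Gate 1: node-30 and node-52 on → node-48 on.

Yes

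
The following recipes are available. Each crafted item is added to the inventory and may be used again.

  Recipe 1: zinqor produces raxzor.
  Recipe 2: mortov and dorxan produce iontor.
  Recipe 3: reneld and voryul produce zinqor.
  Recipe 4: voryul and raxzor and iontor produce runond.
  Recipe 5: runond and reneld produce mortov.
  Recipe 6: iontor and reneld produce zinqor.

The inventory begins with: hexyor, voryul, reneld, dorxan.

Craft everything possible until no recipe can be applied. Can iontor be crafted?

iontor would need mortov and dorxan (Recipe 2), but mortov is never obtained.

No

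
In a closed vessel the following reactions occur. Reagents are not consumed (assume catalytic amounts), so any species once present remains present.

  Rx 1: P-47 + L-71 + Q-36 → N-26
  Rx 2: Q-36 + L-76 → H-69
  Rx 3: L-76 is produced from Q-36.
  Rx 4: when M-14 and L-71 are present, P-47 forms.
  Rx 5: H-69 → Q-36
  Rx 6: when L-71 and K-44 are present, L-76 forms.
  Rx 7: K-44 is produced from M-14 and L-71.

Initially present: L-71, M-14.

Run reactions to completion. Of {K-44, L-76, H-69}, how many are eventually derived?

M-14 and L-71 present → K-44 forms (Rx 7).
L-71 and K-44 present → L-76 forms (Rx 6).
K-44: reached.
L-76: reached.
H-69 would need Q-36 and L-76 (Rx 2), but Q-36 never forms.
Reached: K-44 and L-76 — 2 of the 3.

2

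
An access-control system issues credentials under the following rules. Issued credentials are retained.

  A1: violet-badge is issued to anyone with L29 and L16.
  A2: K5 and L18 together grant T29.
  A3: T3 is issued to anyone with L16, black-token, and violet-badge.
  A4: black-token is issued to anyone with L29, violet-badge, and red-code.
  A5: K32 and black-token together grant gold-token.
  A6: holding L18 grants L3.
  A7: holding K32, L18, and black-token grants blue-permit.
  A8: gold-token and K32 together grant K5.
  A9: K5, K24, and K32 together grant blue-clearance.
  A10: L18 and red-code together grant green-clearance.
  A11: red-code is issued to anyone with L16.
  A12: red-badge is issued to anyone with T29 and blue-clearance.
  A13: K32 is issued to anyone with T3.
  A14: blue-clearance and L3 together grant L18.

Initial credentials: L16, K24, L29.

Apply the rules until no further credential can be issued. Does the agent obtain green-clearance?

No

green-clearance would need L18 and red-code (A10), but L18 is never granted.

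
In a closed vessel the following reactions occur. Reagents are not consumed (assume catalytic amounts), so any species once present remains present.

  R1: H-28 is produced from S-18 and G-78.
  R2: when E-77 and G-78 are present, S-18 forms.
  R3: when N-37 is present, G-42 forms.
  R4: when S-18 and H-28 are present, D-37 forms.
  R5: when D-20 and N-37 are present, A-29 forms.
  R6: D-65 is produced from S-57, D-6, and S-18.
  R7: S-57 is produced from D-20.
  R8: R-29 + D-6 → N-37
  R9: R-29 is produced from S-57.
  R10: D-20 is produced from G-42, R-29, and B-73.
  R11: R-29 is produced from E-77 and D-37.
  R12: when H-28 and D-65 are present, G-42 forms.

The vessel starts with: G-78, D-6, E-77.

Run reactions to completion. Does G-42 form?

E-77 and G-78 present → S-18 forms (R2).
S-18 and G-78 present → H-28 forms (R1).
S-18 and H-28 present → D-37 forms (R4).
E-77 and D-37 present → R-29 forms (R11).
R-29 and D-6 present → N-37 forms (R8).
N-37 present → G-42 forms (R3).

Yes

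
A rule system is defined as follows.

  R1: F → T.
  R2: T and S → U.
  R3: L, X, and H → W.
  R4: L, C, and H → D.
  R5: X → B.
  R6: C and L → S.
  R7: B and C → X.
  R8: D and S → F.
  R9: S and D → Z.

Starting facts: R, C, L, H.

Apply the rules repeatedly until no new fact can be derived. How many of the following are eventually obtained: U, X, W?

C and L hold, so S follows (R6).
From L, C, and H, R4 gives D.
From D and S, R8 gives F.
F holds, so T follows (R1).
From T and S, R2 gives U.
U: reached.
X would need B and C (R7), but B is never established.
W would need L, X, and H (R3), but X is never established.
Reached: U — 1 of the 3.

1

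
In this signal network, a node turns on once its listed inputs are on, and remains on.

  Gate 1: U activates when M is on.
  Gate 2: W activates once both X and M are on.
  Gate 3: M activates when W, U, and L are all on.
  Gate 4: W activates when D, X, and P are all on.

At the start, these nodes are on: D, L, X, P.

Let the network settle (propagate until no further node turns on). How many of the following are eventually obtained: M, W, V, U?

Gate 4: D, X, and P on → W on.
M would need W, U, and L (Gate 3), but U never turns on.
W: reached.
No rule produces V, and it is not given.
U would need M (Gate 1), but M never turns on.
Reached: W — 1 of the 4.

1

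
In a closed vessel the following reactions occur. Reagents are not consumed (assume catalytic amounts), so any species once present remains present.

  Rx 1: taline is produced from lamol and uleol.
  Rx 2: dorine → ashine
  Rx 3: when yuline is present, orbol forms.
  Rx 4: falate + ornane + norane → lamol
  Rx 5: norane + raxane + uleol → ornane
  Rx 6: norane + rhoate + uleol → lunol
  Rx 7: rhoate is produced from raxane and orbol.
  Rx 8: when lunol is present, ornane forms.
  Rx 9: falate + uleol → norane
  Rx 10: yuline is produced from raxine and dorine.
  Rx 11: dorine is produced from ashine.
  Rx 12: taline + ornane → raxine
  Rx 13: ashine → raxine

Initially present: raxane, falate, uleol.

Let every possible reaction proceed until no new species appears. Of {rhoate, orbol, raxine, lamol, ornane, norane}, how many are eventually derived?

falate and uleol present → norane forms (Rx 9).
norane, raxane, and uleol present → ornane forms (Rx 5).
falate, ornane, and norane present → lamol forms (Rx 4).
lamol and uleol present → taline forms (Rx 1).
taline and ornane present → raxine forms (Rx 12).
rhoate would need raxane and orbol (Rx 7), but orbol never forms.
orbol would need yuline (Rx 3), but yuline never forms.
raxine: reached.
lamol: reached.
ornane: reached.
norane: reached.
Reached: raxine, lamol, ornane, and norane — 4 of the 6.

4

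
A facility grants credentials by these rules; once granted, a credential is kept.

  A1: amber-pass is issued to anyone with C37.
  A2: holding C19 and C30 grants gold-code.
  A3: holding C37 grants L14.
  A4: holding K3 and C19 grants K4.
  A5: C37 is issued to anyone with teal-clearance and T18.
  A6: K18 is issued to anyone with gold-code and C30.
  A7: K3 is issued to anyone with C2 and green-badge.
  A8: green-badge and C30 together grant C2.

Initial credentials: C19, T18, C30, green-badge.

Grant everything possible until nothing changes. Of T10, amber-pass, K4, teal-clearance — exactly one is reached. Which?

Holding green-badge and C30 grants C2 (A8).
Holding C2 and green-badge grants K3 (A7).
Holding K3 and C19 grants K4 (A4).
No rule produces teal-clearance, and it is not given. No rule produces T10, and it is not given. amber-pass would need C37 (A1), but C37 is never granted.

K4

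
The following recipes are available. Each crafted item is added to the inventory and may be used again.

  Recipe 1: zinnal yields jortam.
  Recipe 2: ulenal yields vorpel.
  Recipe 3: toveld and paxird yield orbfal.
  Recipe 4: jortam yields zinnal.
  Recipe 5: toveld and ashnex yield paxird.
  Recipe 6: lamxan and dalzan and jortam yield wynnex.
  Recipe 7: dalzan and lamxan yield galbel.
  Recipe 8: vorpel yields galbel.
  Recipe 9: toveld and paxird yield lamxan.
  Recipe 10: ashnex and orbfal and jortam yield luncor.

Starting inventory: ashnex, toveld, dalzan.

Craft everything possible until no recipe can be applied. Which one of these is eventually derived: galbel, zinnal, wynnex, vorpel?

Using Recipe 5, toveld and ashnex make paxird.
toveld and paxird → lamxan (Recipe 9).
Using Recipe 7, dalzan and lamxan make galbel.
vorpel would need ulenal (Recipe 2), but ulenal is never obtained. wynnex would need lamxan, dalzan, and jortam (Recipe 6), but jortam is never obtained. zinnal would need jortam (Recipe 4), but jortam is never obtained.

galbel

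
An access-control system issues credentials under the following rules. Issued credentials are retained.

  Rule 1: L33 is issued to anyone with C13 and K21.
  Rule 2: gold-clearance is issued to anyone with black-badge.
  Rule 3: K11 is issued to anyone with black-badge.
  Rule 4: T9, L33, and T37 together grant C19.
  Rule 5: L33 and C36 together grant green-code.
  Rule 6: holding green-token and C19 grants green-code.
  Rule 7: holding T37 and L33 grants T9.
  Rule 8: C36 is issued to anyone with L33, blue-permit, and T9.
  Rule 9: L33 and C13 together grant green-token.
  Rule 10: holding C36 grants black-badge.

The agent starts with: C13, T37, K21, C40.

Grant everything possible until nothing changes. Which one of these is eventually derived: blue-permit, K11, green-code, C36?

Holding C13 and K21 grants L33 (Rule 1).
Holding T37 and L33 grants T9 (Rule 7).
Holding L33 and C13 grants green-token (Rule 9).
Holding T9, L33, and T37 grants C19 (Rule 4).
Holding green-token and C19 grants green-code (Rule 6).
No rule produces blue-permit, and it is not given. C36 would need L33, blue-permit, and T9 (Rule 8), but blue-permit is never granted. K11 would need black-badge (Rule 3), but black-badge is never granted.

green-code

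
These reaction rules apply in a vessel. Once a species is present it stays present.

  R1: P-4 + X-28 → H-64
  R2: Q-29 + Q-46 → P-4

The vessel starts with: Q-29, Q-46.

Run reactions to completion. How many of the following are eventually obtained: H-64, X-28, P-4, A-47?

1

Q-29 and Q-46 present → P-4 forms (R2).
H-64 would need P-4 and X-28 (R1), but X-28 never forms.
No rule produces X-28, and it is not given.
P-4: reached.
No rule produces A-47, and it is not given.
Reached: P-4 — 1 of the 4.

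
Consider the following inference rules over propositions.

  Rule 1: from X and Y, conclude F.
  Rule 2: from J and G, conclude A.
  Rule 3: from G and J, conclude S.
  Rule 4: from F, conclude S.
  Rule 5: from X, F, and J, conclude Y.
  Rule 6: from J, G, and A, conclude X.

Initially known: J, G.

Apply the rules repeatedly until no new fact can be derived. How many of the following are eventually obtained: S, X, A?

From G and J, Rule 3 gives S.
From J and G, Rule 2 gives A.
From J, G, and A, Rule 6 gives X.
S: reached.
X: reached.
A: reached.
All 3 are reached.

3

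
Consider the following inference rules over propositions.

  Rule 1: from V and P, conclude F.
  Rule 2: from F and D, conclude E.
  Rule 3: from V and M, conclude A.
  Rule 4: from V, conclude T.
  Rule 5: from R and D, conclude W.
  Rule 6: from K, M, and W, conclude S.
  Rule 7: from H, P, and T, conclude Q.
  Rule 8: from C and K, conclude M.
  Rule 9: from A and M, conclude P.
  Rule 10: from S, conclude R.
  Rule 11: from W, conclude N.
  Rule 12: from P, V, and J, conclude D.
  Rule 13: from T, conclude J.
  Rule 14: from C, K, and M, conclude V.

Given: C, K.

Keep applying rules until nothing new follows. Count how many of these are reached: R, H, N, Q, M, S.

1

C and K hold, so M follows (Rule 8).
R would need S (Rule 10), but S is never established.
No rule produces H, and it is not given.
N would need W (Rule 11), but W is never established.
Q would need H, P, and T (Rule 7), but H is never established.
M: reached.
S would need K, M, and W (Rule 6), but W is never established.
Reached: M — 1 of the 6.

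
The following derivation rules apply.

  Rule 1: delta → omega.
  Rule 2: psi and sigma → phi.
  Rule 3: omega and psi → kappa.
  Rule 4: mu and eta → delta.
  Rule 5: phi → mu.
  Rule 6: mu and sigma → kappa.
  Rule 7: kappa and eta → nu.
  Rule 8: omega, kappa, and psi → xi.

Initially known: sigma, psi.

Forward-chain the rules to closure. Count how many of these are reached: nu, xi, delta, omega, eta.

0

nu would need kappa and eta (Rule 7), but eta is never established.
xi would need omega, kappa, and psi (Rule 8), but omega is never established.
delta would need mu and eta (Rule 4), but eta is never established.
omega would need delta (Rule 1), but delta is never established.
No rule produces eta, and it is not given.
None of the 5 are reached.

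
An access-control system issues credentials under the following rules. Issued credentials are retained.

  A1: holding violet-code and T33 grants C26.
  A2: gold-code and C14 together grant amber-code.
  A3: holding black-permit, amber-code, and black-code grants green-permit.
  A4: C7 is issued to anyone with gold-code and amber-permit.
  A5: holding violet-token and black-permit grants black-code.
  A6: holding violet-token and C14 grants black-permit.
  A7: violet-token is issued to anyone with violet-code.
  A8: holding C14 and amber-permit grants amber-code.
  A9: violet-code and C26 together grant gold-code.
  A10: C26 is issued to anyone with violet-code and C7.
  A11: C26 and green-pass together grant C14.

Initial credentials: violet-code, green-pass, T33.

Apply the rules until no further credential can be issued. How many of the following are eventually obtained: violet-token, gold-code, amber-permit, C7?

Holding violet-code grants violet-token (A7).
Holding violet-code and T33 grants C26 (A1).
Holding violet-code and C26 grants gold-code (A9).
violet-token: reached.
gold-code: reached.
No rule produces amber-permit, and it is not given.
C7 would need gold-code and amber-permit (A4), but amber-permit is never granted.
Reached: violet-token and gold-code — 2 of the 4.

2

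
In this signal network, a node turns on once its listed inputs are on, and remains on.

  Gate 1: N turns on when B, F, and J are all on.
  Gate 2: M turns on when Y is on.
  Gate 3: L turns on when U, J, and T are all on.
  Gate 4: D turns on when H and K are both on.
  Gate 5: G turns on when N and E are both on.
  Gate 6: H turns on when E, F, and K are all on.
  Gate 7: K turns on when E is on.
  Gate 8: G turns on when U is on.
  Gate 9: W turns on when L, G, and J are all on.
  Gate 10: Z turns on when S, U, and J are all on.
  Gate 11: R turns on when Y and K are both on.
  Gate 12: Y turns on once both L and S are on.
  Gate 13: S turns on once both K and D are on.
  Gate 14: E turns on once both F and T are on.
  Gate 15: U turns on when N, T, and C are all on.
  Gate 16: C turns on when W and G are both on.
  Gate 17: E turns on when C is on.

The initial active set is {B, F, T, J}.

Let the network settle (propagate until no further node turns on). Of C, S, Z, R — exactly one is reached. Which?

Gate 14: F and T on → E on.
Gate 7: E on → K on.
Gate 6: E, F, and K on → H on.
Gate 4: H and K on → D on.
K and D are on, so S turns on (Gate 13).
R would need Y and K (Gate 11), but Y never turns on. C would need W and G (Gate 16), but W never turns on. Z would need S, U, and J (Gate 10), but U never turns on.

S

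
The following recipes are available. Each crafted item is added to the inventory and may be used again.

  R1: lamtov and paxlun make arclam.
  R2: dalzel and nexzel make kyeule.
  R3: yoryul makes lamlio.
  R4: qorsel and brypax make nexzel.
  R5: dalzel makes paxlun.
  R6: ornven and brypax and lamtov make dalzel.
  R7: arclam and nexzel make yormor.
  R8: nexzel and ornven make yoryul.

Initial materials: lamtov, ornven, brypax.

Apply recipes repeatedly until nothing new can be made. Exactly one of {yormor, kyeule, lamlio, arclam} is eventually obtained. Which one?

ornven and brypax and lamtov → dalzel (R6).
Using R5, dalzel makes paxlun.
Using R1, lamtov and paxlun make arclam.
yormor would need arclam and nexzel (R7), but nexzel is never obtained. lamlio would need yoryul (R3), but yoryul is never obtained. kyeule would need dalzel and nexzel (R2), but nexzel is never obtained.

arclam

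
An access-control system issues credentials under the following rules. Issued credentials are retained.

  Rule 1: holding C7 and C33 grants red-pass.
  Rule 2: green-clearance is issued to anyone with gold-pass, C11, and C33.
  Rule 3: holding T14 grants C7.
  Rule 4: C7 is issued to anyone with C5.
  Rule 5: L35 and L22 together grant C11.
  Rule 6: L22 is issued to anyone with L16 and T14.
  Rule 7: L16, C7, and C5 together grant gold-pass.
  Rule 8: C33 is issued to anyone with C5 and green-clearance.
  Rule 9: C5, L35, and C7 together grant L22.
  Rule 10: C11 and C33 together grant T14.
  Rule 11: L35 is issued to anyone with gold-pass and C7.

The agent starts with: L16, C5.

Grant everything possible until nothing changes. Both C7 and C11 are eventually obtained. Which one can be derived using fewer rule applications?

C7: Holding C5 grants C7 (Rule 4). [1 rule application]
C11: Holding C5 grants C7 (Rule 4). Holding L16, C7, and C5 grants gold-pass (Rule 7). Holding gold-pass and C7 grants L35 (Rule 11). Holding C5, L35, and C7 grants L22 (Rule 9). Holding L35 and L22 grants C11 (Rule 5). [5 rule applications]
C7 needs fewer.

C7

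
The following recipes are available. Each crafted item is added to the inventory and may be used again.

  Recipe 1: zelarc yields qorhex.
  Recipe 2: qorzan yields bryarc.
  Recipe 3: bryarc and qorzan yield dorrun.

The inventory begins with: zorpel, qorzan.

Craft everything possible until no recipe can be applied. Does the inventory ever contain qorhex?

qorhex would need zelarc (Recipe 1), but zelarc is never obtained.

No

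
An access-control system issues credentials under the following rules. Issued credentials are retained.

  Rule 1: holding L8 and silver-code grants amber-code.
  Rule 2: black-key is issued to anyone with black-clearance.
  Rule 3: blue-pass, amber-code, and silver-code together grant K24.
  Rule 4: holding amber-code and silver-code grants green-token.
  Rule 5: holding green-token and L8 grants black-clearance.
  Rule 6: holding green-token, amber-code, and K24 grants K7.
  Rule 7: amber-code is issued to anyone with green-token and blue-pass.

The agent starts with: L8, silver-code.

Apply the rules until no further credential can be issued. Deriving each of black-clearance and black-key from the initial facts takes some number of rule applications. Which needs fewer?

black-clearance

black-clearance: Holding L8 and silver-code grants amber-code (Rule 1). Holding amber-code and silver-code grants green-token (Rule 4). Holding green-token and L8 grants black-clearance (Rule 5). [3 rule applications]
black-key: Holding L8 and silver-code grants amber-code (Rule 1). Holding amber-code and silver-code grants green-token (Rule 4). Holding green-token and L8 grants black-clearance (Rule 5). Holding black-clearance grants black-key (Rule 2). [4 rule applications]
black-clearance needs fewer.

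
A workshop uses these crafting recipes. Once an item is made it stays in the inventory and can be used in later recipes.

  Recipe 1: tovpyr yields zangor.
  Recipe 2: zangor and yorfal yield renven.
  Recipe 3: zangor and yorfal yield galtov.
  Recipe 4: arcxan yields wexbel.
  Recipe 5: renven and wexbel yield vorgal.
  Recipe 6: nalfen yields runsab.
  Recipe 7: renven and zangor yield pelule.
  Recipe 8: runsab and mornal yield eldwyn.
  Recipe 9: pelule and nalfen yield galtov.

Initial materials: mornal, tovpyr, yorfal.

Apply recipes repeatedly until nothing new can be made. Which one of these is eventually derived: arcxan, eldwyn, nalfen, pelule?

Using Recipe 1, tovpyr makes zangor.
Using Recipe 2, zangor and yorfal make renven.
Using Recipe 7, renven and zangor make pelule.
No rule produces arcxan, and it is not given. No rule produces nalfen, and it is not given. eldwyn would need runsab and mornal (Recipe 8), but runsab is never obtained.

pelule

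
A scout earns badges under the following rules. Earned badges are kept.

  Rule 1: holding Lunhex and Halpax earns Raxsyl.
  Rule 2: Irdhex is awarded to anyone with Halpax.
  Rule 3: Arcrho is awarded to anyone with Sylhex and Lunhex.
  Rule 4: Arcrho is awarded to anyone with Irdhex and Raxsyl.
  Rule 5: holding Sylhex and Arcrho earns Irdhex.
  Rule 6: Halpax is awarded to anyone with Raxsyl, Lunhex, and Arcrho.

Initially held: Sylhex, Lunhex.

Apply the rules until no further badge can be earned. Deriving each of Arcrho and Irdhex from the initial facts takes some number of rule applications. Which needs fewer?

Arcrho: With Sylhex and Lunhex, Arcrho is earned (Rule 3). [1 rule application]
Irdhex: With Sylhex and Lunhex, Arcrho is earned (Rule 3). With Sylhex and Arcrho, Irdhex is earned (Rule 5). [2 rule applications]
Arcrho needs fewer.

Arcrho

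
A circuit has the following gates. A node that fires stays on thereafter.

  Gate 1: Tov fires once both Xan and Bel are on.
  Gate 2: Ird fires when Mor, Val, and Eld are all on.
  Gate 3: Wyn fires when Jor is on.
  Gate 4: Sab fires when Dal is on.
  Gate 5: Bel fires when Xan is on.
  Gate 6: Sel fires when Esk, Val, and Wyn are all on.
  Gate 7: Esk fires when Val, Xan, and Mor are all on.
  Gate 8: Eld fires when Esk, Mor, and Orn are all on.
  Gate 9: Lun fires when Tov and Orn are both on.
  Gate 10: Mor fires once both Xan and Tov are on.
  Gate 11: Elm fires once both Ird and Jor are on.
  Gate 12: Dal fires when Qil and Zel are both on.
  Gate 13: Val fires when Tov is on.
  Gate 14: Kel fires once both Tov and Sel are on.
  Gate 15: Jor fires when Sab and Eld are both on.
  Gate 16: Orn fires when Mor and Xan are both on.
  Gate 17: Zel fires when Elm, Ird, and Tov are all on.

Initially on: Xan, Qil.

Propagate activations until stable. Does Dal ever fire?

Dal would need Qil and Zel (Gate 12), but Zel never turns on.

No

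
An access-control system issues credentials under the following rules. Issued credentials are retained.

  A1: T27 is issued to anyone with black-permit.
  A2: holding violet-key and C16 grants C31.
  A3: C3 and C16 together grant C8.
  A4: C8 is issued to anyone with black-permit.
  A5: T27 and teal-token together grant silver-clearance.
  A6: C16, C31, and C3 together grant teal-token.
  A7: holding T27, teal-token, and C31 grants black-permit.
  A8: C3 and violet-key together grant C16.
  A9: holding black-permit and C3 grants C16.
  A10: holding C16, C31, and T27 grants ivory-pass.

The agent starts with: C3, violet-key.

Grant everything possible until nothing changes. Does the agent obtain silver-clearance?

No

silver-clearance would need T27 and teal-token (A5), but T27 is never granted.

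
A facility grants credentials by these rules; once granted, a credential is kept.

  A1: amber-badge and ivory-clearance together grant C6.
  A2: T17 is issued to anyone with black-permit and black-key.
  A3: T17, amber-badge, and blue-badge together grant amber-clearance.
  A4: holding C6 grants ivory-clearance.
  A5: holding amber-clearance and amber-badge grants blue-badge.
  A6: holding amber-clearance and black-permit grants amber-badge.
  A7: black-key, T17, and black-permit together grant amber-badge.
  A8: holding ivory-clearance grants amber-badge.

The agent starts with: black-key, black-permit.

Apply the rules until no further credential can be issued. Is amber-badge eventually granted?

Holding black-permit and black-key grants T17 (A2).
Holding black-key, T17, and black-permit grants amber-badge (A7).

Yes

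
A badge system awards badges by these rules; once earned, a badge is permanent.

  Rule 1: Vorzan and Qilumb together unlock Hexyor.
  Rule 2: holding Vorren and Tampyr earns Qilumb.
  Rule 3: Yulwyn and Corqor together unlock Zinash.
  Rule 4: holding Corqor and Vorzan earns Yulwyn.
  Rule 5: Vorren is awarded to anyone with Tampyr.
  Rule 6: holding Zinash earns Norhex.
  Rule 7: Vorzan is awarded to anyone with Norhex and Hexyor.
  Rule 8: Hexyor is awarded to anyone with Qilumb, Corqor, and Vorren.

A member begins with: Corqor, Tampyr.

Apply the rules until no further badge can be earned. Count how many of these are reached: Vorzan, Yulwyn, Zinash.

Vorzan would need Norhex and Hexyor (Rule 7), but Norhex is never earned.
Yulwyn would need Corqor and Vorzan (Rule 4), but Vorzan is never earned.
Zinash would need Yulwyn and Corqor (Rule 3), but Yulwyn is never earned.
None of the 3 are reached.

0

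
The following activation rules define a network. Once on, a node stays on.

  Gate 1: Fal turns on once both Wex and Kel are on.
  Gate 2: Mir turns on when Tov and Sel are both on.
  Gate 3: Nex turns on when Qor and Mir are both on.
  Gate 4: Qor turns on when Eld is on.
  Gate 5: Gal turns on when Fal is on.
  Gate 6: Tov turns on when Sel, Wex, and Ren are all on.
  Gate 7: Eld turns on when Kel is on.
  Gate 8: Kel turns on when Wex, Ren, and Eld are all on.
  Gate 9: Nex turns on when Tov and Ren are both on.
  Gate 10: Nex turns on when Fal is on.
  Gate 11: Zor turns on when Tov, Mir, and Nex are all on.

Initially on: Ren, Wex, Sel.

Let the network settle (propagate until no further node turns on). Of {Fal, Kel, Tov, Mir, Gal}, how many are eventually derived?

2

Gate 6: Sel, Wex, and Ren on → Tov on.
Tov and Sel are on, so Mir turns on (Gate 2).
Fal would need Wex and Kel (Gate 1), but Kel never turns on.
Kel would need Wex, Ren, and Eld (Gate 8), but Eld never turns on.
Tov: reached.
Mir: reached.
Gal would need Fal (Gate 5), but Fal never turns on.
Reached: Tov and Mir — 2 of the 5.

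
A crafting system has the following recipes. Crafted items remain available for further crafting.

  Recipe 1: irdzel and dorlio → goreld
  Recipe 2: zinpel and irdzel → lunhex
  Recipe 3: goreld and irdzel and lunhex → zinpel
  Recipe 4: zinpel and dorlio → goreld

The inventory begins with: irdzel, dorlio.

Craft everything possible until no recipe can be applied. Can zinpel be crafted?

No

zinpel would need goreld, irdzel, and lunhex (Recipe 3), but lunhex is never obtained.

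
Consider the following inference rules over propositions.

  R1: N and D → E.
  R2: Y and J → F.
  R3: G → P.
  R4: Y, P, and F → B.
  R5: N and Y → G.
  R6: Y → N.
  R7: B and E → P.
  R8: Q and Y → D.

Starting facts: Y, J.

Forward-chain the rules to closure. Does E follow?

E would need N and D (R1), but D is never established.

No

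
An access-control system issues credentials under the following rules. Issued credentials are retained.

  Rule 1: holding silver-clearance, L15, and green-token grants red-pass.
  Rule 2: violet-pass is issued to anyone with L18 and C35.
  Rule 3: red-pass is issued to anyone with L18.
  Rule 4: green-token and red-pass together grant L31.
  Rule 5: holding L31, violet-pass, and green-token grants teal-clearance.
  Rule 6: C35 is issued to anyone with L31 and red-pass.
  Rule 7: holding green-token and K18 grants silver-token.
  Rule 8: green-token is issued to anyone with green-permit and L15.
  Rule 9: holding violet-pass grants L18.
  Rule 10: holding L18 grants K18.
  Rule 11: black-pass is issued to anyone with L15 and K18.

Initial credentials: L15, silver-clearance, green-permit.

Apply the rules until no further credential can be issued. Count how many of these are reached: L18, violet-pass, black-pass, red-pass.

1

Holding green-permit and L15 grants green-token (Rule 8).
Holding silver-clearance, L15, and green-token grants red-pass (Rule 1).
L18 would need violet-pass (Rule 9), but violet-pass is never granted.
violet-pass would need L18 and C35 (Rule 2), but L18 is never granted.
black-pass would need L15 and K18 (Rule 11), but K18 is never granted.
red-pass: reached.
Reached: red-pass — 1 of the 4.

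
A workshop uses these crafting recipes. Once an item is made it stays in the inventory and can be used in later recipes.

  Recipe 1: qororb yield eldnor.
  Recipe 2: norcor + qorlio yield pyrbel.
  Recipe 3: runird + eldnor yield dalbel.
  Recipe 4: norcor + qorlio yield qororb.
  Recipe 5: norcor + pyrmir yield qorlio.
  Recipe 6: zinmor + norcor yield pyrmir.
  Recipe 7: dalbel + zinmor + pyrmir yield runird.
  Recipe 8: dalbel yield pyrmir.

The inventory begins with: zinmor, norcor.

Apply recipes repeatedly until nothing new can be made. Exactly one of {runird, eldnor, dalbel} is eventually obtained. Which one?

Using Recipe 6, zinmor and norcor make pyrmir.
Using Recipe 5, norcor and pyrmir make qorlio.
Using Recipe 4, norcor and qorlio make qororb.
qororb → eldnor (Recipe 1).
runird would need dalbel, zinmor, and pyrmir (Recipe 7), but dalbel is never obtained. dalbel would need runird and eldnor (Recipe 3), but runird is never obtained.

eldnor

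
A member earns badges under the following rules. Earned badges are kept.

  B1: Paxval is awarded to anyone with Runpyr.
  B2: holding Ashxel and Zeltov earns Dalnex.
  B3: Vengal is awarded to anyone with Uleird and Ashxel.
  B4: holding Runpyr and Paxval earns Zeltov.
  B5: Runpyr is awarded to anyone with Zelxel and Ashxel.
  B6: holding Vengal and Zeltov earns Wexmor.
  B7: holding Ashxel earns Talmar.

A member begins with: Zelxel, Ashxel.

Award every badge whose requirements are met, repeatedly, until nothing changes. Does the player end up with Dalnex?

With Zelxel and Ashxel, Runpyr is earned (B5).
With Runpyr, Paxval is earned (B1).
With Runpyr and Paxval, Zeltov is earned (B4).
With Ashxel and Zeltov, Dalnex is earned (B2).

Yes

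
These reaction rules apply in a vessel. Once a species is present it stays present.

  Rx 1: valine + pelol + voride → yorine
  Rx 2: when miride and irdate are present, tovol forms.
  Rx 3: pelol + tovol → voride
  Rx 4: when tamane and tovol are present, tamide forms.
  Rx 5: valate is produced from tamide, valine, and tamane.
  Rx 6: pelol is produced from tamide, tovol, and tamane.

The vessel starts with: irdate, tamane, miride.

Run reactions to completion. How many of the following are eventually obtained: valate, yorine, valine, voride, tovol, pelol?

miride and irdate present → tovol forms (Rx 2).
tamane and tovol present → tamide forms (Rx 4).
tamide, tovol, and tamane present → pelol forms (Rx 6).
pelol and tovol present → voride forms (Rx 3).
valate would need tamide, valine, and tamane (Rx 5), but valine never forms.
yorine would need valine, pelol, and voride (Rx 1), but valine never forms.
No rule produces valine, and it is not given.
voride: reached.
tovol: reached.
pelol: reached.
Reached: voride, tovol, and pelol — 3 of the 6.

3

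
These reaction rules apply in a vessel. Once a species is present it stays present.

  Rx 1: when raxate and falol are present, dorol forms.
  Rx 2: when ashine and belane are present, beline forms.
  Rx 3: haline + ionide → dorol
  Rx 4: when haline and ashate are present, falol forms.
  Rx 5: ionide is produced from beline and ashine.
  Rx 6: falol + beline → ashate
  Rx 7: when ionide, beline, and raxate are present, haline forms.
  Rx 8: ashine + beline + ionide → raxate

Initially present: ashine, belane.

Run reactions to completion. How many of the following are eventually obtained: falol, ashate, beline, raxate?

ashine and belane present → beline forms (Rx 2).
beline and ashine present → ionide forms (Rx 5).
ashine, beline, and ionide present → raxate forms (Rx 8).
falol would need haline and ashate (Rx 4), but ashate never forms.
ashate would need falol and beline (Rx 6), but falol never forms.
beline: reached.
raxate: reached.
Reached: beline and raxate — 2 of the 4.

2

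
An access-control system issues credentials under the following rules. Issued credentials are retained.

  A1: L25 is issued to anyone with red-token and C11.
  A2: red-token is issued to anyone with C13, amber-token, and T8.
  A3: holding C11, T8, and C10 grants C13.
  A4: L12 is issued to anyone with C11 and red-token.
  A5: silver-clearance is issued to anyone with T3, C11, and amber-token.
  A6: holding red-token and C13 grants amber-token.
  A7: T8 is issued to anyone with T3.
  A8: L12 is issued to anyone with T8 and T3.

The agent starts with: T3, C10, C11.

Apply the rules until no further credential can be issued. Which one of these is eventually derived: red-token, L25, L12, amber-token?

L12

Holding T3 grants T8 (A7).
Holding T8 and T3 grants L12 (A8).
L25 would need red-token and C11 (A1), but red-token is never granted. red-token would need C13, amber-token, and T8 (A2), but amber-token is never granted. amber-token would need red-token and C13 (A6), but red-token is never granted.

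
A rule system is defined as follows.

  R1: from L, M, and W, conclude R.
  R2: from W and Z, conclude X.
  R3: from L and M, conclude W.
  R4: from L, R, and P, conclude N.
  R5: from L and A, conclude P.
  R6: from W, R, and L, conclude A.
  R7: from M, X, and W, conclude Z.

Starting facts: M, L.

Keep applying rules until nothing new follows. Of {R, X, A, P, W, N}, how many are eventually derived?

L and M hold, so W follows (R3).
From L, M, and W, R1 gives R.
From W, R, and L, R6 gives A.
From L and A, R5 gives P.
L, R, and P hold, so N follows (R4).
R: reached.
X would need W and Z (R2), but Z is never established.
A: reached.
P: reached.
W: reached.
N: reached.
Reached: R, A, P, W, and N — 5 of the 6.

5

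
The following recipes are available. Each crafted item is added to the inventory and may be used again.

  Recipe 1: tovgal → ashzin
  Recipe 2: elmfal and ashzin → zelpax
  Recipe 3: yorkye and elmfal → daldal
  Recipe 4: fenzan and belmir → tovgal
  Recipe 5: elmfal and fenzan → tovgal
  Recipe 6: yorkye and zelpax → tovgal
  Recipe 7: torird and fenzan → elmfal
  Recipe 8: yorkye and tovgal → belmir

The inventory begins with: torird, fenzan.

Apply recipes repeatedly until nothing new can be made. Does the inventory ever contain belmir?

No

belmir would need yorkye and tovgal (Recipe 8), but yorkye is never obtained.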